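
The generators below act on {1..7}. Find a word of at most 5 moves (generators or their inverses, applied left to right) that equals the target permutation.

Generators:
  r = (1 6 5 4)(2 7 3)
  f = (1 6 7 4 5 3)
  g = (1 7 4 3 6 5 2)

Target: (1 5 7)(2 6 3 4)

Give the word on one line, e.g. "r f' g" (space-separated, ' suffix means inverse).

r' r' g' r

  after r': (1 4 5 6)(2 3 7)
  after r': (1 5)(2 7 3)(4 6)
  after g': (1 6 7 4 3 5 2)
  after r: (1 5 7)(2 6 3 4)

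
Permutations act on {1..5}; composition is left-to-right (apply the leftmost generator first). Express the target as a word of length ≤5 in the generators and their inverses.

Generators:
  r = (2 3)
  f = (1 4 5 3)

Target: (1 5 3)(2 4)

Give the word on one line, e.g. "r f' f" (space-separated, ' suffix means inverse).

  after r': (2 3)
  after f: (1 4 5 3 2)
  after r: (1 4 5 2)
  after f: (1 5 2 4 3)
  after r: (1 5 3)(2 4)

r' f r f r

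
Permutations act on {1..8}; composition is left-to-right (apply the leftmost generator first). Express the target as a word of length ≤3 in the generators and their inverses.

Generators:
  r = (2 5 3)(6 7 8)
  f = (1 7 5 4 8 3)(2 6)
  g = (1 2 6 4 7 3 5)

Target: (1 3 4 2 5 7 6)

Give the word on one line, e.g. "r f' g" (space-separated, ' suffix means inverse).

g' g'

  after g': (1 5 3 7 4 6 2)
  after g': (1 3 4 2 5 7 6)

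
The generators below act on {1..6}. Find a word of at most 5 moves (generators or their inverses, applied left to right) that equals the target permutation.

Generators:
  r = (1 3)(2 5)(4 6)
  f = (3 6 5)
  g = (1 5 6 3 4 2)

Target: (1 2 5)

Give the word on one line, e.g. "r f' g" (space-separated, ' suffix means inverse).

g' r f' r g

  after g': (1 2 4 3 6 5)
  after r: (1 5 3 4)(2 6)
  after f': (1 6 2 3 4)
  after r: (1 4 3 6 5 2)
  after g: (1 2 5)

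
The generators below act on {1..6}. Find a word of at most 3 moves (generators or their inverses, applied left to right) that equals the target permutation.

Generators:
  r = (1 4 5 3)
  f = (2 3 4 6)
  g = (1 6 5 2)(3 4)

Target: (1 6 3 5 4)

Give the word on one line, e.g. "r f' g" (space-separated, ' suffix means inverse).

  after g': (1 2 5 6)(3 4)
  after r: (1 2 3 5 6 4)
  after f': (1 6 3 5 4)

g' r f'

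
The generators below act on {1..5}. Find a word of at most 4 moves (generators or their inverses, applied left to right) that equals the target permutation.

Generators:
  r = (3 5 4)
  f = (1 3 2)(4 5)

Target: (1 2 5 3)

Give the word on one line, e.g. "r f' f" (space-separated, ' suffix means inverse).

  after f': (1 2 3)(4 5)
  after r': (1 2 4 3)
  after r': (1 2 5 3)

f' r' r'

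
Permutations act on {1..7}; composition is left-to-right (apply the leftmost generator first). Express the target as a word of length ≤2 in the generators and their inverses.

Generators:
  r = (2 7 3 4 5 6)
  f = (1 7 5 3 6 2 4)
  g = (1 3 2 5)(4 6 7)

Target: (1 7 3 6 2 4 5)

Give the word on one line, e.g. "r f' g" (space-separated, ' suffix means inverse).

g r'

  after g: (1 3 2 5)(4 6 7)
  after r': (1 7 3 6 2 4 5)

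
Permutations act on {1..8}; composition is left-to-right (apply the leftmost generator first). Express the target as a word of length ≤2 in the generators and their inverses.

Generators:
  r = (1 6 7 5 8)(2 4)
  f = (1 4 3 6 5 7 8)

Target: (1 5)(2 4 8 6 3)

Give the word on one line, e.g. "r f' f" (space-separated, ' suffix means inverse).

  after f': (1 8 7 5 6 3 4)
  after r': (1 5)(2 4 8 6 3)

f' r'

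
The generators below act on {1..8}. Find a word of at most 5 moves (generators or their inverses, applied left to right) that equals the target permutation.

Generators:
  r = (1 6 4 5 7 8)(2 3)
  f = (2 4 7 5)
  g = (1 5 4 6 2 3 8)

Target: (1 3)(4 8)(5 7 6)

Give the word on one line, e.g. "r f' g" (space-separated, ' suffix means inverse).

f r f g r'

  after f: (2 4 7 5)
  after r: (1 6 4 8)(2 5 3)
  after f: (1 6 7 5 3 4 8)
  after g: (1 2 3 6 7 4)(5 8)
  after r': (1 3)(4 8)(5 7 6)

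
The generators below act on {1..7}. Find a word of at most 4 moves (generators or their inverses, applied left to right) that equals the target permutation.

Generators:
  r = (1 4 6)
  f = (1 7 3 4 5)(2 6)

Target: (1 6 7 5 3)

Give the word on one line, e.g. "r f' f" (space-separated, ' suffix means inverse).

r' f' f'

  after r': (1 6 4)
  after f': (1 2 6 3 7)(4 5)
  after f': (1 6 7 5 3)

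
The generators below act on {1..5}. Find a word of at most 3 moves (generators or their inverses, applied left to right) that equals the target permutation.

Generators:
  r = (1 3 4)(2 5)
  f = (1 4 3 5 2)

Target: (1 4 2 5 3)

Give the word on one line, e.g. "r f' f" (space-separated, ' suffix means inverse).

r' r' f'

  after r': (1 4 3)(2 5)
  after r': (1 3 4)
  after f': (1 4 2 5 3)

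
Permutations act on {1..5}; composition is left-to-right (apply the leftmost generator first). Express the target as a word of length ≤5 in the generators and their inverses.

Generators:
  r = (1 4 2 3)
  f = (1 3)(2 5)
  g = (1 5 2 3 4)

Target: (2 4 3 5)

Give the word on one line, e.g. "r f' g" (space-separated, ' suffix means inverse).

g f' f' r g'

  after g: (1 5 2 3 4)
  after f': (1 2)(3 4)
  after f': (1 5 2 3 4)
  after r: (1 5 3 2)
  after g': (2 4 3 5)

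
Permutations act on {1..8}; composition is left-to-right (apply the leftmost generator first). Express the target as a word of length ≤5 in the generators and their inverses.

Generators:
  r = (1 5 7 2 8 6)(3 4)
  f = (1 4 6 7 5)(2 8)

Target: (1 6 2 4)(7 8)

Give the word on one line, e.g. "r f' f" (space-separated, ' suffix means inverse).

f r r f

  after f: (1 4 6 7 5)(2 8)
  after r: (1 3 4)(2 6)
  after r: (1 4 5 7 2)(6 8)
  after f: (1 6 2 4)(7 8)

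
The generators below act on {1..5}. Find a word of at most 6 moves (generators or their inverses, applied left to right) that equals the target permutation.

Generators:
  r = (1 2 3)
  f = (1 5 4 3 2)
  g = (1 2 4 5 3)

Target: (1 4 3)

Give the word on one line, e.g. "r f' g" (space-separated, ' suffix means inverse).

r' g f r' f

  after r': (1 3 2)
  after g: (3 4 5)
  after f: (1 5 2)
  after r': (1 5)(2 3)
  after f: (1 4 3)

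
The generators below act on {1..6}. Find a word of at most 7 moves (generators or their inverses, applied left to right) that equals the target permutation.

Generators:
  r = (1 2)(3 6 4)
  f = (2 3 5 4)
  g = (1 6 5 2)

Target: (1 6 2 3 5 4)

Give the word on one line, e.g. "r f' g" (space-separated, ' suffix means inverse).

  after g: (1 6 5 2)
  after g: (1 5)(2 6)
  after g: (1 2 5 6)
  after f: (1 3 5 6)(2 4)
  after r: (1 6 2 3 5 4)

g g g f r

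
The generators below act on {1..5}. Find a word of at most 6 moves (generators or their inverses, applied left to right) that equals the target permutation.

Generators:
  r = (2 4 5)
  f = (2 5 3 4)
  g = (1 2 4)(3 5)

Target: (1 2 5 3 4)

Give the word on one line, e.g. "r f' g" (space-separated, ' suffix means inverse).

  after r: (2 4 5)
  after f': (2 3 5 4)
  after r: (2 3)
  after g: (1 2 5 3 4)

r f' r g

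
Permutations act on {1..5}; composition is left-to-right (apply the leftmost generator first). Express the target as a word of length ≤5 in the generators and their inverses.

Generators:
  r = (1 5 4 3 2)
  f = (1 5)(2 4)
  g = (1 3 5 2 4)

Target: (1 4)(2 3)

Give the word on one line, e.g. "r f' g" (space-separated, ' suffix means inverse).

  after g': (1 4 2 5 3)
  after r': (1 5 4 3 2)
  after g: (1 2 3 4 5)
  after f: (1 4)(2 3)

g' r' g f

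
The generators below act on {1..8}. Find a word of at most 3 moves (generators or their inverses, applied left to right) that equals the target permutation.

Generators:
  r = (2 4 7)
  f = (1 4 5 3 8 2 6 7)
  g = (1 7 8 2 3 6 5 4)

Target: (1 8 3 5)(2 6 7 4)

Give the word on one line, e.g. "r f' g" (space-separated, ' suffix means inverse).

g g r

  after g: (1 7 8 2 3 6 5 4)
  after g: (1 8 3 5)(2 6 4 7)
  after r: (1 8 3 5)(2 6 7 4)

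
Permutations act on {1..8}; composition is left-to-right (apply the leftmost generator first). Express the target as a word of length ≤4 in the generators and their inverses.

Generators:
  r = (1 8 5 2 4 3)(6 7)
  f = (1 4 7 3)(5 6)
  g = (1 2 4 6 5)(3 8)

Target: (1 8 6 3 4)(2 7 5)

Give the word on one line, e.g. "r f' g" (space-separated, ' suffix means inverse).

r f

  after r: (1 8 5 2 4 3)(6 7)
  after f: (1 8 6 3 4)(2 7 5)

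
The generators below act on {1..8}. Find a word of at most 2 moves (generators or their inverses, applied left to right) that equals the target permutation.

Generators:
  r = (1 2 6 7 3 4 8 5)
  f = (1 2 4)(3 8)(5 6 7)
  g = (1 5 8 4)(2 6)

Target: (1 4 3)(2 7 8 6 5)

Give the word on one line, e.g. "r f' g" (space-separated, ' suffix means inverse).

  after r: (1 2 6 7 3 4 8 5)
  after f: (1 4 3)(2 7 8 6 5)

r f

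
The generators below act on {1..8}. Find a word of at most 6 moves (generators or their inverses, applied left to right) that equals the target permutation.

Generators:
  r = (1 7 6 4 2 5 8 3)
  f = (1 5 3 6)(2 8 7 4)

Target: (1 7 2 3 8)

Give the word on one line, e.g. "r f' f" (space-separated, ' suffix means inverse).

r' f' r' f' f'

  after r': (1 3 8 5 2 4 6 7)
  after f': (1 5 4 3 2 7 6 8)
  after r': (1 2)(3 4 8)(5 6)
  after f': (1 4 2 6)(3 7 8 5)
  after f': (1 7 2 3 8)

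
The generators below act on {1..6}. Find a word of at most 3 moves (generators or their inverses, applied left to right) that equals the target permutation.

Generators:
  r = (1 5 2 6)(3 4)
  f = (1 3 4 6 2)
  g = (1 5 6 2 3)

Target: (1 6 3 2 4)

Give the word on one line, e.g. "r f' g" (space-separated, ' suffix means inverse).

  after f: (1 3 4 6 2)
  after f: (1 4 2 3 6)
  after f: (1 6 3 2 4)

f f f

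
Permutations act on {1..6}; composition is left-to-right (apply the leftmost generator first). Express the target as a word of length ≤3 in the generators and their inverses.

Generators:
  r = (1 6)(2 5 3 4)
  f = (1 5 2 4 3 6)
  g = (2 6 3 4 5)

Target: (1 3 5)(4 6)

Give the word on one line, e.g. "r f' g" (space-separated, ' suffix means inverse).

  after f': (1 6 3 4 2 5)
  after g: (1 3 5)(4 6)

f' g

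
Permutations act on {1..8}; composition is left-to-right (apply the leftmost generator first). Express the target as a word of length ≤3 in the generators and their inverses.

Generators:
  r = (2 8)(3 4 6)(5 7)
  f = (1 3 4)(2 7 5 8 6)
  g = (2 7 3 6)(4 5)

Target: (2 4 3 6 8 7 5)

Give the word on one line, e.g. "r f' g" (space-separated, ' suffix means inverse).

g r g

  after g: (2 7 3 6)(4 5)
  after r: (2 5 6 8)(4 7)
  after g: (2 4 3 6 8 7 5)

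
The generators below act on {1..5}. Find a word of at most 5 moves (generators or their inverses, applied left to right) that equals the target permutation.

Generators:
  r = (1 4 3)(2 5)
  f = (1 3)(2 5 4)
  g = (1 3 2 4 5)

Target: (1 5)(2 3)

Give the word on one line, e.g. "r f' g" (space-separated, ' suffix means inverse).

r g' r

  after r: (1 4 3)(2 5)
  after g': (1 2 4)(3 5)
  after r: (1 5)(2 3)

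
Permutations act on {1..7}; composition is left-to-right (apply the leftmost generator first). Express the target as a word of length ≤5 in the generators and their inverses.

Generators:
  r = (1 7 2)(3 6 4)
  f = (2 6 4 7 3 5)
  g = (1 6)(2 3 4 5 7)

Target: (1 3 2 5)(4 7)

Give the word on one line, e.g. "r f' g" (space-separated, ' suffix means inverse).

g' r f' r'

  after g': (1 6)(2 7 5 4 3)
  after r: (1 4 6 7 5 3)
  after f': (1 6 4 2 5 7 3)
  after r': (1 3 2 5)(4 7)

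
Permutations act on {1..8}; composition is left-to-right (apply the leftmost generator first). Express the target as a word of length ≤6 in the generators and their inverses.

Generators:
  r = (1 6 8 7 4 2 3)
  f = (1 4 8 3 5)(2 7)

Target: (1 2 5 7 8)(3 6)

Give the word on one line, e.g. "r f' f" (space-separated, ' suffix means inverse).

  after f: (1 4 8 3 5)(2 7)
  after f: (1 8 5 4 3)
  after r: (1 7 4)(2 3 6 8 5)
  after f: (1 2 5 7 8)(3 6)

f f r f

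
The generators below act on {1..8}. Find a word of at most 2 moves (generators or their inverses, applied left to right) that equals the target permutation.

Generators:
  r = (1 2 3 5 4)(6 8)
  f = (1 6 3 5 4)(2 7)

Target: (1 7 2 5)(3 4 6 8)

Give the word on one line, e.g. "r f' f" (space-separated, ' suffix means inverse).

  after r: (1 2 3 5 4)(6 8)
  after f: (1 7 2 5)(3 4 6 8)

r f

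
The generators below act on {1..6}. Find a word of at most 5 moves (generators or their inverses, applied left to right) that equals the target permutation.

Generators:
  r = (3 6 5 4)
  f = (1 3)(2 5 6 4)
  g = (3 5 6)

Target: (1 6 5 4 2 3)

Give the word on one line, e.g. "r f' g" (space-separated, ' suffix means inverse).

f g r'

  after f: (1 3)(2 5 6 4)
  after g: (1 5 3)(2 6 4)
  after r': (1 6 5 4 2 3)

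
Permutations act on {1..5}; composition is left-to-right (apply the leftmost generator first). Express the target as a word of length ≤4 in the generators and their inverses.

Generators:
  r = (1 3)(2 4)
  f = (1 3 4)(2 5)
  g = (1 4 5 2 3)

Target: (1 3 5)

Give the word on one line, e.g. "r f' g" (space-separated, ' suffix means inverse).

f r' f

  after f: (1 3 4)(2 5)
  after r': (2 5 4 3)
  after f: (1 3 5)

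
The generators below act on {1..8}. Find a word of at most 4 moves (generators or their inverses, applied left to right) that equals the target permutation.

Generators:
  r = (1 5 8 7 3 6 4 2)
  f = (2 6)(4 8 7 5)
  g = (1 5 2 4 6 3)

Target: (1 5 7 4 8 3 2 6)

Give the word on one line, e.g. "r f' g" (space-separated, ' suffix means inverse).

  after r: (1 5 8 7 3 6 4 2)
  after g': (2 3 4 5 8 7 6)
  after r: (1 5 7 4 8 3 2 6)

r g' r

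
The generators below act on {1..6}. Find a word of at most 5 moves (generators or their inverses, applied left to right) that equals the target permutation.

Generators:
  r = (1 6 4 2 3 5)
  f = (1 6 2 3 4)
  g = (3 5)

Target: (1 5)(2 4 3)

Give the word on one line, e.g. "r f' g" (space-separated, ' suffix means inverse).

g f r' r'

  after g: (3 5)
  after f: (1 6 2 3 5 4)
  after r': (4 5 6)
  after r': (1 5)(2 4 3)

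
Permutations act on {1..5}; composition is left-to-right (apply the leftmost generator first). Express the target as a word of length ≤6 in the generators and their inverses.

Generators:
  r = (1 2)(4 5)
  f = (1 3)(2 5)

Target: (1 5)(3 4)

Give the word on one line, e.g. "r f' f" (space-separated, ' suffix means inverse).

f' r' f' r' f'

  after f': (1 3)(2 5)
  after r': (1 3 2 4 5)
  after f': (2 4)(3 5)
  after r': (1 2 5 3 4)
  after f': (1 5)(3 4)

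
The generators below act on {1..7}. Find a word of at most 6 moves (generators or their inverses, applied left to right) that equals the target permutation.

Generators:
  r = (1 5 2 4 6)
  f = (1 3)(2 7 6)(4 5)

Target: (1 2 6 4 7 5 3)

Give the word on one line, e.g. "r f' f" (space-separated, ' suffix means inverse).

  after f': (1 3)(2 6 7)(4 5)
  after f': (2 7 6)
  after r': (1 6 5)(2 7 4)
  after f: (1 2 6 4 7 5 3)

f' f' r' f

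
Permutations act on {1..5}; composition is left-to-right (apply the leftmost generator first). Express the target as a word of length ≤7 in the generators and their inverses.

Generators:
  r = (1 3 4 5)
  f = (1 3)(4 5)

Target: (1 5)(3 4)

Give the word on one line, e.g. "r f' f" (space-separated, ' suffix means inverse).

  after f': (1 3)(4 5)
  after r': (3 5)
  after f: (1 3 4 5)
  after f: (3 5)
  after r': (1 5)(3 4)

f' r' f f r'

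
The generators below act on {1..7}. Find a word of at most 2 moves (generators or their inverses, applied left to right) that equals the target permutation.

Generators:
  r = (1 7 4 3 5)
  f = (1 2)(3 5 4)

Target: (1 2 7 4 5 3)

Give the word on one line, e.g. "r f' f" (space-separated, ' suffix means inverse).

f r

  after f: (1 2)(3 5 4)
  after r: (1 2 7 4 5 3)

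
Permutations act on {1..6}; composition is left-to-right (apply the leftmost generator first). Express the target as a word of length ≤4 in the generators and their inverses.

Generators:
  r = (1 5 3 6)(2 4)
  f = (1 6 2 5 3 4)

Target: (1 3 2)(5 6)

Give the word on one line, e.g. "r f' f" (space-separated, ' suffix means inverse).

f' r' f f

  after f': (1 4 3 5 2 6)
  after r': (1 2 3)(4 5)
  after f: (1 5)(2 4 3 6)
  after f: (1 3 2)(5 6)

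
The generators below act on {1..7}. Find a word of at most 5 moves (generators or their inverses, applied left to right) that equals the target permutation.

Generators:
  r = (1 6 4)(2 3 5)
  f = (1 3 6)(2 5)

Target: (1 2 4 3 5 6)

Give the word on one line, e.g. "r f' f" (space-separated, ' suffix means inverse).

r f' r' f' f'

  after r: (1 6 4)(2 3 5)
  after f': (1 3 2)(4 6)
  after r': (1 2 4)(3 5)
  after f': (1 5)(2 4 6 3)
  after f': (1 2 4 3 5 6)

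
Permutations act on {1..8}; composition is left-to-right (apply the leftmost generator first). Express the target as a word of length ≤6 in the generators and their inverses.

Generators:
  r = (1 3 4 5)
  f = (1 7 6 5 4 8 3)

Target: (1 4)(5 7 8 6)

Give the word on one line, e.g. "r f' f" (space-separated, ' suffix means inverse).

f' r f' r'

  after f': (1 3 8 4 5 6 7)
  after r: (1 4)(3 8 5 6 7)
  after f': (1 5 7 8 6)(3 4)
  after r': (1 4)(5 7 8 6)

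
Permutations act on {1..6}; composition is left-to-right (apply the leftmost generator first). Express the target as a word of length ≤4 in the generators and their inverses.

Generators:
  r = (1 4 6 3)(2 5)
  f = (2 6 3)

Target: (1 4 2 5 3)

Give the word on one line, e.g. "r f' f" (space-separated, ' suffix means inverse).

r f'

  after r: (1 4 6 3)(2 5)
  after f': (1 4 2 5 3)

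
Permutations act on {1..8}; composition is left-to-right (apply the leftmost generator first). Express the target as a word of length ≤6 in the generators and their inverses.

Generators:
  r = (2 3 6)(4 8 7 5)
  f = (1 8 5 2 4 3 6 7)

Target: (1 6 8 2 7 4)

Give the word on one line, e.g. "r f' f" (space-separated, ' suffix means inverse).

f' r' f r' f'

  after f': (1 7 6 3 4 2 5 8)
  after r': (1 8)(2 7 3 5 4 6)
  after f: (1 5 3 2)(4 7 6)
  after r': (1 7 3 6 5 2)(4 8)
  after f': (1 6 8 2 7 4)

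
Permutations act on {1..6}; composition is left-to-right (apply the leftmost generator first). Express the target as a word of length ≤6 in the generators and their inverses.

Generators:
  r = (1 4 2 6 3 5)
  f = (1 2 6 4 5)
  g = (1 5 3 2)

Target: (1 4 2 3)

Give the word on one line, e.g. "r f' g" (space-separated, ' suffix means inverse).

  after g': (1 2 3 5)
  after g': (1 3)(2 5)
  after r': (1 6 2 3 5 4)
  after f: (1 4 2 3)

g' g' r' f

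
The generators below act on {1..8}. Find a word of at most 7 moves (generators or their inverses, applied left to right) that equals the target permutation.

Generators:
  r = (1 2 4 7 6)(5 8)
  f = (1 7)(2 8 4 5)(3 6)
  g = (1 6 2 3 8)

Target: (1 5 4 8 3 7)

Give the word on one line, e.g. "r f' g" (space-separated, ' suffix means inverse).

  after g: (1 6 2 3 8)
  after g: (1 2 8 6 3)
  after f: (1 8 3 7)(2 4 5)
  after f: (1 4 2 5 8 6 3)
  after f: (1 5 4 8 3 7)

g g f f f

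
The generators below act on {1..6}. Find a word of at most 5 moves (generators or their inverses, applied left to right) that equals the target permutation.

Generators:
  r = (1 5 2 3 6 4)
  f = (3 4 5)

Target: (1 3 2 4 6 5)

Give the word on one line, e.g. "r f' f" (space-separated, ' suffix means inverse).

  after f': (3 5 4)
  after r: (1 5)(2 3)(4 6)
  after f: (1 3 2 4 6 5)

f' r f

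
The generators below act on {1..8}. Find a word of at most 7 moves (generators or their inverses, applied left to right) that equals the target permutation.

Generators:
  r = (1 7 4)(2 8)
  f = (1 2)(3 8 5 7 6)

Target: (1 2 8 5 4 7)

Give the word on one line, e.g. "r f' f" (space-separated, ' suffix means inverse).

r' f r' r' f'

  after r': (1 4 7)(2 8)
  after f: (1 4 6 3 8)(2 5 7)
  after r': (1 7 8 4 6 3 2 5)
  after r': (2 5 4 6 3 8 7)
  after f': (1 2 8 5 4 7)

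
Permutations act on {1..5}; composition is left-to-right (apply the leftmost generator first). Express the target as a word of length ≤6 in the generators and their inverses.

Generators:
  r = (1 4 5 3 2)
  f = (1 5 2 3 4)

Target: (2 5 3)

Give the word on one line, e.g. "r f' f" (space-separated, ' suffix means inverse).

  after f: (1 5 2 3 4)
  after f: (1 2 4 5 3)
  after r': (1 3 2)
  after r': (1 5 4)
  after f': (2 5 3)

f f r' r' f'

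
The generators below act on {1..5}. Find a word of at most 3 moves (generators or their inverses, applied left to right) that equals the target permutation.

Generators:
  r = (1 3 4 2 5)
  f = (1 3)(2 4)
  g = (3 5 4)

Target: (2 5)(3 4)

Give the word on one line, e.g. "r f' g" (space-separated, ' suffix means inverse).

g' r f'

  after g': (3 4 5)
  after r: (1 3 2 5 4)
  after f': (2 5)(3 4)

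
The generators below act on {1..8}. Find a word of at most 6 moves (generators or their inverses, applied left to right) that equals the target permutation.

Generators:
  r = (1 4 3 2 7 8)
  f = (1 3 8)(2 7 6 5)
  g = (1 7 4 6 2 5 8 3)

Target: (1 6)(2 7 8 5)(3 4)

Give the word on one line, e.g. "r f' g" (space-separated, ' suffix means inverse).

  after g': (1 3 8 5 2 6 4 7)
  after r': (1 4 2 6)(3 7 8 5)
  after f: (1 4 7)(2 5 8)(3 6)
  after g': (1 7 3 4)(6 8)
  after f: (1 6)(2 7 8 5)(3 4)

g' r' f g' f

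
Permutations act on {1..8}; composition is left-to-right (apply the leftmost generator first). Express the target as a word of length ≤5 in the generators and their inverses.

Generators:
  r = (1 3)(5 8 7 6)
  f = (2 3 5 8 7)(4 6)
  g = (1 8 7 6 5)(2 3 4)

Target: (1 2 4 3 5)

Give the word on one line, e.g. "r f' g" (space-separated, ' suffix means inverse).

r' r' r' g'

  after r': (1 3)(5 6 7 8)
  after r': (5 7)(6 8)
  after r': (1 3)(5 8 7 6)
  after g': (1 2 4 3 5)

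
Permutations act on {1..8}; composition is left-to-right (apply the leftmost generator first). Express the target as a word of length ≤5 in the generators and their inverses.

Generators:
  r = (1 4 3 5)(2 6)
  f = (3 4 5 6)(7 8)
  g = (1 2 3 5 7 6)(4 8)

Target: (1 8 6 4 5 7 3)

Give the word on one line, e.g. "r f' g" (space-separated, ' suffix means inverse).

g' f' r r g'

  after g': (1 6 7 5 3 2)(4 8)
  after f': (1 5 6 8 3 2)(4 7)
  after r: (2 4 7 3 6 8 5)
  after r: (1 4 7 5 6 8)(2 3)
  after g': (1 8 6 4 5 7 3)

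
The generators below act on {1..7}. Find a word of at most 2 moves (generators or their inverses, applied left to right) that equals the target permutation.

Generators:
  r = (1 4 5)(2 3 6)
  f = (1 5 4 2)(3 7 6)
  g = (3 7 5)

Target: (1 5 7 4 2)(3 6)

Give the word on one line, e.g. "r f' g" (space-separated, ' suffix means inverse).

  after g: (3 7 5)
  after f: (1 5 7 4 2)(3 6)

g f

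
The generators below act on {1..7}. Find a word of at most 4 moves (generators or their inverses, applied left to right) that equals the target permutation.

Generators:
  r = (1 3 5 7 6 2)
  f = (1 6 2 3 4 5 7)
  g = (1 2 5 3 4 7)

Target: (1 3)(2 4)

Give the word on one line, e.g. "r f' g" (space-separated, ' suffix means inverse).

f g' f' r

  after f: (1 6 2 3 4 5 7)
  after g': (1 6)(2 5 4)
  after f': (2 4 6 7 5 3)
  after r: (1 3)(2 4)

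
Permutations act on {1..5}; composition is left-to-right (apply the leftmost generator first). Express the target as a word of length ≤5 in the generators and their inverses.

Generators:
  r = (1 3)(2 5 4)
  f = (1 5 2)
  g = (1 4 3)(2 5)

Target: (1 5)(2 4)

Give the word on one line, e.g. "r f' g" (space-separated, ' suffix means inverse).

  after g': (1 3 4)(2 5)
  after f': (1 3 4 2)
  after g: (2 4 5)
  after f: (1 5)(2 4)

g' f' g f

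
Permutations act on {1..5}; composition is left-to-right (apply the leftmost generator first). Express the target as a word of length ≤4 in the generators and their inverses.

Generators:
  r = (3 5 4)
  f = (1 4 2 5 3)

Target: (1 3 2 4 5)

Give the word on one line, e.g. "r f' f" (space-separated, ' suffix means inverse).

r' r' f'

  after r': (3 4 5)
  after r': (3 5 4)
  after f': (1 3 2 4 5)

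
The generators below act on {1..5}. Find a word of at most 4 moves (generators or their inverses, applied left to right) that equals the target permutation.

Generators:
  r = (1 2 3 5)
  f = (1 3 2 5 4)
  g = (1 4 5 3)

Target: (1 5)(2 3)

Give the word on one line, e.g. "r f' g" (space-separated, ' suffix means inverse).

r g f

  after r: (1 2 3 5)
  after g: (1 2)(4 5)
  after f: (1 5)(2 3)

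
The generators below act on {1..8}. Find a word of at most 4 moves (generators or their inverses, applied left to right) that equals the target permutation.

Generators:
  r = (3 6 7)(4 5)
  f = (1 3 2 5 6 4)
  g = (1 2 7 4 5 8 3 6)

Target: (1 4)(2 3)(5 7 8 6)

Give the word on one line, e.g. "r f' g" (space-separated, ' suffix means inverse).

r g' f

  after r: (3 6 7)(4 5)
  after g': (1 6 2)(5 7 8)
  after f: (1 4)(2 3)(5 7 8 6)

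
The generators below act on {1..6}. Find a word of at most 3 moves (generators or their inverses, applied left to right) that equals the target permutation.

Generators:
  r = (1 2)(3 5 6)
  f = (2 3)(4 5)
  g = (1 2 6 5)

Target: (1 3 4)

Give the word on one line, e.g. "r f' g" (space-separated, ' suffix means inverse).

r f' g

  after r: (1 2)(3 5 6)
  after f': (1 3 4 5 6 2)
  after g: (1 3 4)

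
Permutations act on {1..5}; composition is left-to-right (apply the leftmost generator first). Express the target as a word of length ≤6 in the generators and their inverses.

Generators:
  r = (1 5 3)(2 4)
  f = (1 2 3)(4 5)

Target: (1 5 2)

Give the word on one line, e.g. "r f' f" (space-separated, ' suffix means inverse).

  after r': (1 3 5)(2 4)
  after r': (1 5 3)
  after f: (1 4 5)(2 3)
  after f: (1 5 2)

r' r' f f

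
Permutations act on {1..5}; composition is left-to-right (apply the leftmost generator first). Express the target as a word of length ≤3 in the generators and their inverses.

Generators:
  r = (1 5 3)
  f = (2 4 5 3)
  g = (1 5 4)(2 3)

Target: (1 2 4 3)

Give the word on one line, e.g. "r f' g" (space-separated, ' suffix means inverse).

  after r': (1 3 5)
  after f: (1 2 4 5)
  after r: (1 2 4 3)

r' f r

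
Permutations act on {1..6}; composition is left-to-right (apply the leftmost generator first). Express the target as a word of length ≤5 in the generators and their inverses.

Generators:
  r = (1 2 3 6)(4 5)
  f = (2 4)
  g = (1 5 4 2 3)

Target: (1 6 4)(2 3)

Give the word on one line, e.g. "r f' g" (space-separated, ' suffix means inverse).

  after r: (1 2 3 6)(4 5)
  after r: (1 3)(2 6)
  after r: (1 6 3 2)(4 5)
  after g': (1 6 2 3 4)
  after f: (1 6 4)(2 3)

r r r g' f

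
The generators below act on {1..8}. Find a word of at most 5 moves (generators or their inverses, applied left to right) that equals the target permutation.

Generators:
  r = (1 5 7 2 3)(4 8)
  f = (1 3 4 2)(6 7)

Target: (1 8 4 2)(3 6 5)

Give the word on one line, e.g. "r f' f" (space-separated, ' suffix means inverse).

  after r': (1 3 2 7 5)(4 8)
  after r': (1 2 5 3 7)
  after f': (1 4 3 6 7 2 5)
  after r': (1 8 4 2)(3 6 5)

r' r' f' r'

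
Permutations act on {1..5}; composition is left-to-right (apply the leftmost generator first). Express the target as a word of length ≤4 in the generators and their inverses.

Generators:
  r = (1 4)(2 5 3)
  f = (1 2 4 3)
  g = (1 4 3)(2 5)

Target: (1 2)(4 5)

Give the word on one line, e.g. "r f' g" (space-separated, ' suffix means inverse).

f r' r' g'

  after f: (1 2 4 3)
  after r': (1 3 4 5 2)
  after r': (1 5 3)(2 4)
  after g': (1 2)(4 5)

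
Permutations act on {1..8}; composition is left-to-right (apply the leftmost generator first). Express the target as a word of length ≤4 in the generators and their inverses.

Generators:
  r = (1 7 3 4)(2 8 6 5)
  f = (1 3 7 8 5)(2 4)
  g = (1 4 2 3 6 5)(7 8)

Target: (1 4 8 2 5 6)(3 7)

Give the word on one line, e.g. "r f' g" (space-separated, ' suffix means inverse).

  after g': (1 5 6 3 2 4)(7 8)
  after r: (1 2)(3 8)(4 7 6)
  after g': (1 4 8 2 5 6)(3 7)

g' r g'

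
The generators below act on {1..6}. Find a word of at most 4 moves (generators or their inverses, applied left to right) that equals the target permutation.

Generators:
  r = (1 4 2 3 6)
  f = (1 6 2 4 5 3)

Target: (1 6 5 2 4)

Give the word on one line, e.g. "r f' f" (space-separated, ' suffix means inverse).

  after r: (1 4 2 3 6)
  after f': (1 2 5 4 6 3)
  after f': (1 6 5 2 4)

r f' f'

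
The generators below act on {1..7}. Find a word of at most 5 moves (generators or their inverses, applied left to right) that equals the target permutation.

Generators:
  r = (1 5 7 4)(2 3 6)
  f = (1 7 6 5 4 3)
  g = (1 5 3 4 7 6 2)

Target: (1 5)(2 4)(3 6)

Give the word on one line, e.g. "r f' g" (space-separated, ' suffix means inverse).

f r' g' r

  after f: (1 7 6 5 4 3)
  after r': (1 5 7 3 4 2 6)
  after g': (2 7 5 4 6)
  after r: (1 5)(2 4)(3 6)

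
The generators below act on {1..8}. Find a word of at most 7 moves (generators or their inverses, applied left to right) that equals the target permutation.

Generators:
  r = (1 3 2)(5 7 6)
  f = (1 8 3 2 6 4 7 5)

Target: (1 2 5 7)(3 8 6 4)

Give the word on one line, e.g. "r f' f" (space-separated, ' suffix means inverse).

r f' f' r r

  after r: (1 3 2)(5 7 6)
  after f': (1 8)(2 5 4 6 7)
  after f': (2 7 3 8 5 6 4)
  after r: (1 3 8 7 2 6 4)
  after r: (1 2 5 7)(3 8 6 4)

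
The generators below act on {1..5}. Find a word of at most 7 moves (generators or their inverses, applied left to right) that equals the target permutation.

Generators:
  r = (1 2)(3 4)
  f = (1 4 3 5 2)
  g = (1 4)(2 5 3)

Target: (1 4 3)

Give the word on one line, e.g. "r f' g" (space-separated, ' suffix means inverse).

g f' r g' r'

  after g: (1 4)(2 5 3)
  after f': (2 3 5 4)
  after r: (1 2 4)(3 5)
  after g': (1 3 2)
  after r': (1 4 3)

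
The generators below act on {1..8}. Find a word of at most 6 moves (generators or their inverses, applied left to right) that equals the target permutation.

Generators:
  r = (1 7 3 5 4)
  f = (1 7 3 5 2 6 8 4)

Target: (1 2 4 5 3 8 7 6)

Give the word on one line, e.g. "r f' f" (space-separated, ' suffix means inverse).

r f f f

  after r: (1 7 3 5 4)
  after f: (1 3 2 6 8 4 7 5)
  after f: (1 5 7 2 8)(3 6 4)
  after f: (1 2 4 5 3 8 7 6)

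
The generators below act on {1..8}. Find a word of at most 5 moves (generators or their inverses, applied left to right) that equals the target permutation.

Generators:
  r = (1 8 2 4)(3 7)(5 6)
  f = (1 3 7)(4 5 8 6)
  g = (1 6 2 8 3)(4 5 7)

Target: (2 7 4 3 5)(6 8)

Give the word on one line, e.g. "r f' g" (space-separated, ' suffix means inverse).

  after r: (1 8 2 4)(3 7)(5 6)
  after g': (1 2 7 8 6 4 3 5)
  after r: (1 4 7 2 3 6)(5 8)
  after r: (2 7 4 3 5)(6 8)

r g' r r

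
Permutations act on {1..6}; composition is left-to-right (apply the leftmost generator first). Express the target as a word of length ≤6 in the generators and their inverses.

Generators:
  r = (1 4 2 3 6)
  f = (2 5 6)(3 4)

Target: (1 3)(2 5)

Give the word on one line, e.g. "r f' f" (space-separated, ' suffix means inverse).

r f' r f r

  after r: (1 4 2 3 6)
  after f': (1 3 5 2 4 6)
  after r: (1 6 4)(3 5)
  after f: (1 2 5 4)(3 6)
  after r: (1 3)(2 5)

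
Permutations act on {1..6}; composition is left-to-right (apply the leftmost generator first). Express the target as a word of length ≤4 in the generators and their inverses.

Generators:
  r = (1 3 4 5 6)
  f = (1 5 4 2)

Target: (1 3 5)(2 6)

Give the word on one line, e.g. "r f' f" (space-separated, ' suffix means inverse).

r' r' f r'

  after r': (1 6 5 4 3)
  after r': (1 5 3 6 4)
  after f: (1 4 5 3 6 2)
  after r': (1 3 5)(2 6)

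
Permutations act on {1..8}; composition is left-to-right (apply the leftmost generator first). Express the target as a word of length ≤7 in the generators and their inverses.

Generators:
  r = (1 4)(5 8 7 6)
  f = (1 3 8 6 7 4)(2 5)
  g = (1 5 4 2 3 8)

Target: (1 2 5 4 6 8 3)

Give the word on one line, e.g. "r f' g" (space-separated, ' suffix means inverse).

f' f' r r f

  after f': (1 4 7 6 8 3)(2 5)
  after f': (1 7 8)(3 4 6)
  after r: (1 6 3)(4 5 8)
  after r: (1 5 7 6 3 4 8)
  after f: (1 2 5 4 6 8 3)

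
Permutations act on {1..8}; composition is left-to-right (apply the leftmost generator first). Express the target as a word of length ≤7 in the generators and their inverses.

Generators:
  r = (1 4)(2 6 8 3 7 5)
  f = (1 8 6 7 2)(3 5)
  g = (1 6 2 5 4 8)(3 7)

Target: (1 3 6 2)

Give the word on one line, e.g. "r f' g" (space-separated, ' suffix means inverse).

r g' f' g' g'

  after r: (1 4)(2 6 8 3 7 5)
  after g': (1 5 6 4 8 7 2)
  after f': (1 3 5 8 6 4)
  after g': (1 7 3 2 6 5 4 8)
  after g': (1 3 6 2)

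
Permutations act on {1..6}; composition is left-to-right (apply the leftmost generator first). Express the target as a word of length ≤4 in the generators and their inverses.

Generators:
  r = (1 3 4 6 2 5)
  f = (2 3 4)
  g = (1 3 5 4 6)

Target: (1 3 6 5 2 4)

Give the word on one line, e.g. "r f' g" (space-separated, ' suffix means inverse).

r' g'

  after r': (1 5 2 6 4 3)
  after g': (1 3 6 5 2 4)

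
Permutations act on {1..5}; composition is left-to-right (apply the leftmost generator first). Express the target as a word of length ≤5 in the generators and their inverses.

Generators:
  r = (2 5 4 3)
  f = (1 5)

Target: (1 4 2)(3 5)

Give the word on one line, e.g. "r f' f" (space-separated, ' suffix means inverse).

  after r': (2 3 4 5)
  after r': (2 4)(3 5)
  after r': (2 5 4 3)
  after f': (1 5 4 3 2)
  after r: (1 4 2)(3 5)

r' r' r' f' r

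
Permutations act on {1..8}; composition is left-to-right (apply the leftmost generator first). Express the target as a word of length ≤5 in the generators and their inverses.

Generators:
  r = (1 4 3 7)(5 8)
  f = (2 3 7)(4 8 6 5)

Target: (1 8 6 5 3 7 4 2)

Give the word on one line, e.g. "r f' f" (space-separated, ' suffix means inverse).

  after r: (1 4 3 7)(5 8)
  after f': (1 5 4 2 7)(6 8)
  after r: (1 8 6 5 3 7 4 2)

r f' r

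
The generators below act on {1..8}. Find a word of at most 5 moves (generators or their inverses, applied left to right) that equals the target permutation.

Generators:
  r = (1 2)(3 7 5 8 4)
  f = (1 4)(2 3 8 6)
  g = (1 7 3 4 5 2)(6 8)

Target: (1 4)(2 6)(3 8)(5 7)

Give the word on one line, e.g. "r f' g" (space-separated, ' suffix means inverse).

g g g f f

  after g: (1 7 3 4 5 2)(6 8)
  after g: (1 3 5)(2 7 4)
  after g: (1 4)(2 3)(5 7)(6 8)
  after f: (2 8)(5 7)
  after f: (1 4)(2 6)(3 8)(5 7)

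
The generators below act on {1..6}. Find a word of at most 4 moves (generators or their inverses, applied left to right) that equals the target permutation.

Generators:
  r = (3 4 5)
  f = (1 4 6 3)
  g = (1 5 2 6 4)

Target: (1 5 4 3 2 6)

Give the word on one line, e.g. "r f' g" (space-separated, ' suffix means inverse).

  after r': (3 5 4)
  after f': (1 3 5)(4 6)
  after g: (1 3 2 6)
  after r': (1 5 4 3 2 6)

r' f' g r'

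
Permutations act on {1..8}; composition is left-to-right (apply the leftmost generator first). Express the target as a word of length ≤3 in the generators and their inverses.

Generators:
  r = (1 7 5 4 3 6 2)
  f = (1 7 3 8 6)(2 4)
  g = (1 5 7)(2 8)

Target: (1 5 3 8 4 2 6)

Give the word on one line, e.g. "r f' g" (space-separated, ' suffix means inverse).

g f

  after g: (1 5 7)(2 8)
  after f: (1 5 3 8 4 2 6)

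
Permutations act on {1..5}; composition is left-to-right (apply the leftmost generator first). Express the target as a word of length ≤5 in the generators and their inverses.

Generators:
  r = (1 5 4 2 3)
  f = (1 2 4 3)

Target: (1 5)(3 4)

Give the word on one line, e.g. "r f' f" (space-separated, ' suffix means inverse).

  after r: (1 5 4 2 3)
  after r: (1 4 3 5 2)
  after f': (1 2 3 5)
  after f': (2 4)(3 5)
  after r: (1 5)(3 4)

r r f' f' r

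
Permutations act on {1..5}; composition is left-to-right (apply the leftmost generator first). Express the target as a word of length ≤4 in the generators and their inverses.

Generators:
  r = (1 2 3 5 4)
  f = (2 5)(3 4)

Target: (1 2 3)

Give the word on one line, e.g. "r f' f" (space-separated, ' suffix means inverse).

r' r' f

  after r': (1 4 5 3 2)
  after r': (1 5 2 4 3)
  after f: (1 2 3)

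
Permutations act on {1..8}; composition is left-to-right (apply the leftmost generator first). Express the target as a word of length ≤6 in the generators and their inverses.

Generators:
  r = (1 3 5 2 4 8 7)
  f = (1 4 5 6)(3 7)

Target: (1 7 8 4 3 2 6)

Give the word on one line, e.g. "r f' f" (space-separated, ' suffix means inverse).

f r' r' r' f'

  after f: (1 4 5 6)(3 7)
  after r': (1 2 5 6 7)(3 8 4)
  after r': (1 5 6 8 2 3 4)
  after r': (1 3 2)(4 7 8 5 6)
  after f': (1 7 8 4 3 2 6)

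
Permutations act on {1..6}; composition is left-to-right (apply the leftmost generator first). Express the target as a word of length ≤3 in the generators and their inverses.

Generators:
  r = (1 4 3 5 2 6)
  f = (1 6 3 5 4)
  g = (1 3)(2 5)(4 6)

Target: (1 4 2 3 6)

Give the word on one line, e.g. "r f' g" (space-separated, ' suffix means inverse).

  after g: (1 3)(2 5)(4 6)
  after r': (1 4 2 3 6)

g r'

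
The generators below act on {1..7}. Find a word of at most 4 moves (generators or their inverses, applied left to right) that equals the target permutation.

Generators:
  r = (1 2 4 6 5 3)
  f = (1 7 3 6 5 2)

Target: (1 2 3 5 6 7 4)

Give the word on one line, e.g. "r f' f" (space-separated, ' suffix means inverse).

f r f' r

  after f: (1 7 3 6 5 2)
  after r: (1 7)(3 5 4 6)
  after f': (2 5 4 3 6 7)
  after r: (1 2 3 5 6 7 4)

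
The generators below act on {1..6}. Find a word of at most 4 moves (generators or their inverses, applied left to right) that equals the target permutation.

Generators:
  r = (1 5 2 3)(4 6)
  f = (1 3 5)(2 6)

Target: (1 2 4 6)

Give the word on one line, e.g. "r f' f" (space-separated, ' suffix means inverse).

  after f: (1 3 5)(2 6)
  after r': (1 2 4 6 5 3)
  after f': (1 6 3 5)(2 4)
  after f': (1 2 4 6)

f r' f' f'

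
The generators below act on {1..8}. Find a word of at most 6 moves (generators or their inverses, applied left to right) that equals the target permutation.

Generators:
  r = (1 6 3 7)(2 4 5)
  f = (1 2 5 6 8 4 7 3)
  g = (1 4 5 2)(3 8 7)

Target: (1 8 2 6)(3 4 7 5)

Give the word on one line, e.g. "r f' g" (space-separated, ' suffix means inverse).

r' f' f' r

  after r': (1 7 3 6)(2 5 4)
  after f': (1 4)(3 5 8 6)
  after f': (1 8 5 6 7 4 3 2)
  after r: (1 8 2 6)(3 4 7 5)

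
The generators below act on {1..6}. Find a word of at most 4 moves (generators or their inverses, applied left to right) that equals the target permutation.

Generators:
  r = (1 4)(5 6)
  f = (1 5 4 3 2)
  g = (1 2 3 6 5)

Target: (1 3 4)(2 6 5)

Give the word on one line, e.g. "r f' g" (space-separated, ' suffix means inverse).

  after f': (1 2 3 4 5)
  after g: (1 3 4)(2 6 5)

f' g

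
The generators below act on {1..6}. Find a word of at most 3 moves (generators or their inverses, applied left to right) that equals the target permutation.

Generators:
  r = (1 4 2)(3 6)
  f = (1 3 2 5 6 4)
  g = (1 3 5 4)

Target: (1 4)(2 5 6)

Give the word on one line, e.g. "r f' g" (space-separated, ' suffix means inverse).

f' r' f'

  after f': (1 4 6 5 2 3)
  after r': (2 6 5 4 3)
  after f': (1 4)(2 5 6)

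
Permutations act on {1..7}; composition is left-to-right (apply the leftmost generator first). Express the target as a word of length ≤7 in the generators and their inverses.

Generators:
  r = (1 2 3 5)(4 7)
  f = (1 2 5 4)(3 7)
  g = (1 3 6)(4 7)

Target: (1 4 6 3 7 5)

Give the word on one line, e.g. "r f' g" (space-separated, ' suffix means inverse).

  after f': (1 4 5 2)(3 7)
  after r': (1 7 2 5)(3 4)
  after g: (1 4 6)(2 5 3 7)
  after r': (1 7)(2 3 4 6 5)
  after r': (1 4 6 3 7 5)

f' r' g r' r'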